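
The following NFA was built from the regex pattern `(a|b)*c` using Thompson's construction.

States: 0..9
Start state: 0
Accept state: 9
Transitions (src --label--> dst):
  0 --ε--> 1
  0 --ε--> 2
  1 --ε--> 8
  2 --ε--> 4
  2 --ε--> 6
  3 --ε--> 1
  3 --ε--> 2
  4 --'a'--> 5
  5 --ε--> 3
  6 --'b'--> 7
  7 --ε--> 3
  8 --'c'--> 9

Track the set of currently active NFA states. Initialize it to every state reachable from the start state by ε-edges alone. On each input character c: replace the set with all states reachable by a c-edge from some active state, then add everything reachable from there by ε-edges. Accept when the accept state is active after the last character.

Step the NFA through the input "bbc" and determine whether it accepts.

initial (ε-close {0}): {0,1,2,4,6,8}
'b' @ 1: {1,2,3,4,6,7,8}
'b' @ 2: {1,2,3,4,6,7,8}
'c' @ 3: {9}  ✓accept
final: {9}; accept 9 in set

Answer: ACCEPT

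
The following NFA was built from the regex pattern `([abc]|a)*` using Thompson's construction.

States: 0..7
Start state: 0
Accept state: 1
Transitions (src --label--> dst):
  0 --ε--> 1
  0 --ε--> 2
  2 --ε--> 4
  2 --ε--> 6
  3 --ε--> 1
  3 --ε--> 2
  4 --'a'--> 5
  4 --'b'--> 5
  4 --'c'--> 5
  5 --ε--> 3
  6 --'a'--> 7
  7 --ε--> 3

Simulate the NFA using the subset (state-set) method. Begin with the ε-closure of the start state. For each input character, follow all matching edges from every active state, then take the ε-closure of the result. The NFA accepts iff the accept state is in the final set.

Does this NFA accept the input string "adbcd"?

start: ε-closure({0}) = {0,1,2,4,6}
'a' @ 1: {1,2,3,4,5,6,7}  (accept∈set)
'd' @ 2: {}  — no active states
rest 'bcd' ignored (set empty)
final: {}; accept 1 not in set

Answer: REJECT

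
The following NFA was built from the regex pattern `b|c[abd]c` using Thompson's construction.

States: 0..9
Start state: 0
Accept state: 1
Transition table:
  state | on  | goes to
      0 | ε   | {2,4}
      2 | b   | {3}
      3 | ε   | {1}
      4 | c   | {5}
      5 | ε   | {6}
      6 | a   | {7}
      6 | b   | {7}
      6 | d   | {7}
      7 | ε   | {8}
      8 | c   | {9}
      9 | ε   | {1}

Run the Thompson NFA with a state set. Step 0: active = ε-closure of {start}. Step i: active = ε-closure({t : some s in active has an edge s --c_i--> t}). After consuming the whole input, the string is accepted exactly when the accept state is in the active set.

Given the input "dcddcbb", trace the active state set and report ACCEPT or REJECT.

initial (ε-close {0}): {0,2,4}
'd' @ 1: {}  — no active states
rest 'cddcbb' ignored (set empty)
end set {} — state 1 not in

Answer: REJECT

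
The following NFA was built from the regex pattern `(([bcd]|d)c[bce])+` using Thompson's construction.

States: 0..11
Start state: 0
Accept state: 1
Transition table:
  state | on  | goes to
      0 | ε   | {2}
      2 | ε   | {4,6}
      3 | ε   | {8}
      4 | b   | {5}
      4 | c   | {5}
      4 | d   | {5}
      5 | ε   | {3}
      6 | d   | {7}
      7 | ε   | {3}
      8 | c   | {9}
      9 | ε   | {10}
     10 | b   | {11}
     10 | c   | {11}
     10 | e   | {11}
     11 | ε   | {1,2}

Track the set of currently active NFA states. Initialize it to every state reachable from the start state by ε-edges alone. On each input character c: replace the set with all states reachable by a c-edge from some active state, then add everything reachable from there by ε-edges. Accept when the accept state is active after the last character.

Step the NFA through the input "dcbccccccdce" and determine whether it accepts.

S₀ = ε-closure({0}) = {0,2,4,6}
'd' @ 1: {3,5,7,8}
'c' @ 2: {9,10}
'b' @ 3: {1,2,4,6,11}  ✓accept
'c' @ 4: {3,5,8}
'c' @ 5: {9,10}
'c' @ 6: {1,2,4,6,11}  ✓accept
'c' @ 7: {3,5,8}
'c' @ 8: {9,10}
'c' @ 9: {1,2,4,6,11}  ✓accept
'd' @ 10: {3,5,7,8}
'c' @ 11: {9,10}
'e' @ 12: {1,2,4,6,11}  ✓accept
after full input: {1,2,4,6,11}  (accept=1 in)

Answer: ACCEPT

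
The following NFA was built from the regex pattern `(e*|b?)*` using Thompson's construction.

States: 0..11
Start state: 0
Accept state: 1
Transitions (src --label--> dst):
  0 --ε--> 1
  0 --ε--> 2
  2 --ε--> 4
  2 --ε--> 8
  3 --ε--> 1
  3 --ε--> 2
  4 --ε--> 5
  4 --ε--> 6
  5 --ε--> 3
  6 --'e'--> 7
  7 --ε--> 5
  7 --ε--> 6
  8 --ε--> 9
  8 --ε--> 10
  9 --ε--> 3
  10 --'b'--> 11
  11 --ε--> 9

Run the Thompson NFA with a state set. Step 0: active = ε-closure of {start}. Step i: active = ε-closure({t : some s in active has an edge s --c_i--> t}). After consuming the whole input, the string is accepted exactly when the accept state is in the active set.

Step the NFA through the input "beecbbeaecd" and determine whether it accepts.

S₀ = ε-closure({0}) = {0,1,2,3,4,5,6,8,9,10}
'b' @ 1: {1,2,3,4,5,6,8,9,10,11}  [accepting]
'e' @ 2: {1,2,3,4,5,6,7,8,9,10}  [accepting]
'e' @ 3: {1,2,3,4,5,6,7,8,9,10}  [accepting]
'c' @ 4: {}  — state set empty
rest 'bbeaecd' ignored (set empty)
end set {} — state 1 not in

Answer: REJECT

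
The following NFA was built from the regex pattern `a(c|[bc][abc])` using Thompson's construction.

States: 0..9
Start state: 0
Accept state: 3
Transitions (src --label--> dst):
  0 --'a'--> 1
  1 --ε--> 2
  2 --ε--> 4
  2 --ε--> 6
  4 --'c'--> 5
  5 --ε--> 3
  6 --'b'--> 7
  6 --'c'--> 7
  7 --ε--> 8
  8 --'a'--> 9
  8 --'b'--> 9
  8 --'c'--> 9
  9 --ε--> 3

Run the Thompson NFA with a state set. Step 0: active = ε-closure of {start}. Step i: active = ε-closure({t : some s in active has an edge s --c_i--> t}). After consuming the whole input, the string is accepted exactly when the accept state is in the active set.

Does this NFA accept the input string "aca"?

initial (ε-close {0}): {0}
'a' @ 1: {1,2,4,6}
'c' @ 2: {3,5,7,8}  ✓accept
'a' @ 3: {3,9}  ✓accept
end set {3,9} — state 3 in

Answer: ACCEPT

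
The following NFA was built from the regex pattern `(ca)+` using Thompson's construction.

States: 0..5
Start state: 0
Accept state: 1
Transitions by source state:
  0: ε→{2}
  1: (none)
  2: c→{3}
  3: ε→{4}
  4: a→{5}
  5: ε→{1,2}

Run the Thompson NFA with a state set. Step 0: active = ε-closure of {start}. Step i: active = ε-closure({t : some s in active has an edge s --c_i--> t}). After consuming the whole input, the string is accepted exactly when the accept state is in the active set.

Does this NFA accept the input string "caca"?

Answer: ACCEPT

Trace:
S₀ = ε-closure({0}) = {0,2}
'c' @ 1: {3,4}
'a' @ 2: {1,2,5}  (accept∈set)
'c' @ 3: {3,4}
'a' @ 4: {1,2,5}  (accept∈set)
after full input: {1,2,5}  (accept=1 in)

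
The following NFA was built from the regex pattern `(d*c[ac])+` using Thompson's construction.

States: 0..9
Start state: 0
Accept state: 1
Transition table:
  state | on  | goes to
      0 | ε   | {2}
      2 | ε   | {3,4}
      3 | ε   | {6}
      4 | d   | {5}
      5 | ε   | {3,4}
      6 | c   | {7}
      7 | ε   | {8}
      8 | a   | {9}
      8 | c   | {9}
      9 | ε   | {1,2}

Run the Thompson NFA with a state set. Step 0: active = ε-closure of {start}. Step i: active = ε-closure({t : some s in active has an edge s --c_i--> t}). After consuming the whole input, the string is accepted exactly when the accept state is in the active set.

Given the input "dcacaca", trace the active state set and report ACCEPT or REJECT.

start: ε-closure({0}) = {0,2,3,4,6}
'd' @ 1: {3,4,5,6}
'c' @ 2: {7,8}
'a' @ 3: {1,2,3,4,6,9}  (accept∈set)
'c' @ 4: {7,8}
'a' @ 5: {1,2,3,4,6,9}  (accept∈set)
'c' @ 6: {7,8}
'a' @ 7: {1,2,3,4,6,9}  (accept∈set)
final: {1,2,3,4,6,9}; accept 1 in set

Answer: ACCEPT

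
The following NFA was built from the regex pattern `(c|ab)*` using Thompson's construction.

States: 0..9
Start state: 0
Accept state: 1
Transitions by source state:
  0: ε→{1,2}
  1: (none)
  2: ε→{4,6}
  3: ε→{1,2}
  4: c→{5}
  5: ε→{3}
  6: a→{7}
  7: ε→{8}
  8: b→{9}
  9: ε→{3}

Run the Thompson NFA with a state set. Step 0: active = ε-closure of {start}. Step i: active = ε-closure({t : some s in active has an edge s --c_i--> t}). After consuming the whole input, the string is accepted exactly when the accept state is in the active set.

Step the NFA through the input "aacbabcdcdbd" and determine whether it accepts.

start: ε-closure({0}) = {0,1,2,4,6}
'a' @ 1: {7,8}
'a' @ 2: {}  — dead — no transitions
rest 'cbabcdcdbd' ignored (set empty)
after full input: {}  (accept=1 not in)

Answer: REJECT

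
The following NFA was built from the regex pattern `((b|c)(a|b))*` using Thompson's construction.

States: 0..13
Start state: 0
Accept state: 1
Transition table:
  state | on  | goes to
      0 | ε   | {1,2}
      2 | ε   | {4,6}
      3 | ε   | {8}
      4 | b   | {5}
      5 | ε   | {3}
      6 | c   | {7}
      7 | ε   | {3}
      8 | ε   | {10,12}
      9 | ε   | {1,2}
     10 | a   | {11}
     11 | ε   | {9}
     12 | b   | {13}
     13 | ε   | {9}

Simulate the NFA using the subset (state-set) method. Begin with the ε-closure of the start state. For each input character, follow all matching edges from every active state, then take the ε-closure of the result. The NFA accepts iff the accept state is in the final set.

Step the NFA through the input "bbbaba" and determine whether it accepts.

initial (ε-close {0}): {0,1,2,4,6}
'b' @ 1: {3,5,8,10,12}
'b' @ 2: {1,2,4,6,9,13}  ✓accept
'b' @ 3: {3,5,8,10,12}
'a' @ 4: {1,2,4,6,9,11}  ✓accept
'b' @ 5: {3,5,8,10,12}
'a' @ 6: {1,2,4,6,9,11}  ✓accept
end set {1,2,4,6,9,11} — state 1 in

Answer: ACCEPT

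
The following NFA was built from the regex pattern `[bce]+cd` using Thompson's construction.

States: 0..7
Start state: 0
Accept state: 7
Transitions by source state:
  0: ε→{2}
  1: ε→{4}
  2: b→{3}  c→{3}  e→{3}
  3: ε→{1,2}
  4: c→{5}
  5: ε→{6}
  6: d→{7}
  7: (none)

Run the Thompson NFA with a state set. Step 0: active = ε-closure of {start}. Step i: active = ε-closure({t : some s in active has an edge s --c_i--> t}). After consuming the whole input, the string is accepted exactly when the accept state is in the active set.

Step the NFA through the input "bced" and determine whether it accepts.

initial (ε-close {0}): {0,2}
'b' @ 1: {1,2,3,4}
'c' @ 2: {1,2,3,4,5,6}
'e' @ 3: {1,2,3,4}
'd' @ 4: {}  — dead — no transitions
end set {} — state 7 not in

Answer: REJECT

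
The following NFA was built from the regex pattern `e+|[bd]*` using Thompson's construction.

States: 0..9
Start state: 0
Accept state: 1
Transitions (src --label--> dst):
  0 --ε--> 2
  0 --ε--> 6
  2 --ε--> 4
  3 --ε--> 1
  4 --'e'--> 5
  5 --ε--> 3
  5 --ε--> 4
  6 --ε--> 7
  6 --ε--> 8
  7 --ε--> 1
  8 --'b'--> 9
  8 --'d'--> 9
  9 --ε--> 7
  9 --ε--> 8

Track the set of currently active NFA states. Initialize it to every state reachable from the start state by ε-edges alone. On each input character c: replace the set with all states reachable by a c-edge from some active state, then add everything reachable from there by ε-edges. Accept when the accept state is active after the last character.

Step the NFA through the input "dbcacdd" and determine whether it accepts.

S₀ = ε-closure({0}) = {0,1,2,4,6,7,8}
'd' @ 1: {1,7,8,9}  [accepting]
'b' @ 2: {1,7,8,9}  [accepting]
'c' @ 3: {}  — no active states
rest 'acdd' ignored (set empty)
final: {}; accept 1 not in set

Answer: REJECT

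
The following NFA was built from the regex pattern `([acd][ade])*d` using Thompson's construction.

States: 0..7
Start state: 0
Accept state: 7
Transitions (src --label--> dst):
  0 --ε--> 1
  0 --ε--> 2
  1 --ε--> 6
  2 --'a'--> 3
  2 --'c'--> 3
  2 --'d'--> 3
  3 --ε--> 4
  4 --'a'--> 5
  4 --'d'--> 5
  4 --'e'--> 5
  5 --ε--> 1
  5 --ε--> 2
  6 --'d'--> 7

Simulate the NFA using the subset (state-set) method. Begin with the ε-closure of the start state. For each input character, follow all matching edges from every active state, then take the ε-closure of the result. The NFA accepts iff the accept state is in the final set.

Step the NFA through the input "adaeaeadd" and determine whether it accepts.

S₀ = ε-closure({0}) = {0,1,2,6}
'a' @ 1: {3,4}
'd' @ 2: {1,2,5,6}
'a' @ 3: {3,4}
'e' @ 4: {1,2,5,6}
'a' @ 5: {3,4}
'e' @ 6: {1,2,5,6}
'a' @ 7: {3,4}
'd' @ 8: {1,2,5,6}
'd' @ 9: {3,4,7}  [accepting]
end set {3,4,7} — state 7 in

Answer: ACCEPT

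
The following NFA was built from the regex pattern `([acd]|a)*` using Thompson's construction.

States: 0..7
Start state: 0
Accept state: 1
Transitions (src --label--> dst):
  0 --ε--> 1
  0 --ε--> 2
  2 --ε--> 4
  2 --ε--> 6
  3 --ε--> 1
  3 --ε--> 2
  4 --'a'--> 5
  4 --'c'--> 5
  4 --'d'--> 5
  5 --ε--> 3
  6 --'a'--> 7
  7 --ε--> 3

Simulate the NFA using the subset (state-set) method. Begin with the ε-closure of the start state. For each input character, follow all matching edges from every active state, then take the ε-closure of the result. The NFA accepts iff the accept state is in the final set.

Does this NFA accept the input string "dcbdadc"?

initial (ε-close {0}): {0,1,2,4,6}
'd' @ 1: {1,2,3,4,5,6}  [accepting]
'c' @ 2: {1,2,3,4,5,6}  [accepting]
'b' @ 3: {}  — dead — no transitions
rest 'dadc' ignored (set empty)
after full input: {}  (accept=1 not in)

Answer: REJECT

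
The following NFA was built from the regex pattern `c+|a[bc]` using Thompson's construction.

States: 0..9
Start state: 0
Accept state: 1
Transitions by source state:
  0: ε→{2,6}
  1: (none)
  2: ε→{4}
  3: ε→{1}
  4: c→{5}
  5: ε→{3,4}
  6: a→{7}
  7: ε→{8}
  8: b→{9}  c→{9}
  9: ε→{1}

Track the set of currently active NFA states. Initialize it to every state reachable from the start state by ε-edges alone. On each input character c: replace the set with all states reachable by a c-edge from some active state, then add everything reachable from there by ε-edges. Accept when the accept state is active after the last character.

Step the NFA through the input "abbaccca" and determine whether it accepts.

Answer: REJECT

Trace:
initial (ε-close {0}): {0,2,4,6}
'a' @ 1: {7,8}
'b' @ 2: {1,9}  [accepting]
'b' @ 3: {}  — no active states
rest 'accca' ignored (set empty)
after full input: {}  (accept=1 not in)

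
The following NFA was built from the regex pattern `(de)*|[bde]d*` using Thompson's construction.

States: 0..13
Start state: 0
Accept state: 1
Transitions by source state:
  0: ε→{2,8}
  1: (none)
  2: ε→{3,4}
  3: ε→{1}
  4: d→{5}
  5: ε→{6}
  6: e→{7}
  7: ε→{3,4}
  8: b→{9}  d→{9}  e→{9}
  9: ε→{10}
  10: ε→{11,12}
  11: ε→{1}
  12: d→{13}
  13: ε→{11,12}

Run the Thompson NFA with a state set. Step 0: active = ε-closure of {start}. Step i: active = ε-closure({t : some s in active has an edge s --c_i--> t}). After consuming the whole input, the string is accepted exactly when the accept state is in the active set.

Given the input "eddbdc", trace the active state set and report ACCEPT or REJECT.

Answer: REJECT

Derivation:
S₀ = ε-closure({0}) = {0,1,2,3,4,8}
'e' @ 1: {1,9,10,11,12}  [accepting]
'd' @ 2: {1,11,12,13}  [accepting]
'd' @ 3: {1,11,12,13}  [accepting]
'b' @ 4: {}  — dead — no transitions
rest 'dc' ignored (set empty)
end set {} — state 1 not in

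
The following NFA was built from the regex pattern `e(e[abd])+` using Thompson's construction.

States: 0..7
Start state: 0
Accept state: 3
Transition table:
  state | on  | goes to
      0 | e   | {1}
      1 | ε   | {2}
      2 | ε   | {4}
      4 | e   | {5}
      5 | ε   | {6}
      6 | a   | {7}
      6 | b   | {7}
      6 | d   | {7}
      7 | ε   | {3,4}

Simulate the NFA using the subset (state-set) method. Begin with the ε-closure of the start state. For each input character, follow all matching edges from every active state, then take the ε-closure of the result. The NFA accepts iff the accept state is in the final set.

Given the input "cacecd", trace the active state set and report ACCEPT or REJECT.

initial (ε-close {0}): {0}
'c' @ 1: {}  — no active states
rest 'acecd' ignored (set empty)
after full input: {}  (accept=3 not in)

Answer: REJECT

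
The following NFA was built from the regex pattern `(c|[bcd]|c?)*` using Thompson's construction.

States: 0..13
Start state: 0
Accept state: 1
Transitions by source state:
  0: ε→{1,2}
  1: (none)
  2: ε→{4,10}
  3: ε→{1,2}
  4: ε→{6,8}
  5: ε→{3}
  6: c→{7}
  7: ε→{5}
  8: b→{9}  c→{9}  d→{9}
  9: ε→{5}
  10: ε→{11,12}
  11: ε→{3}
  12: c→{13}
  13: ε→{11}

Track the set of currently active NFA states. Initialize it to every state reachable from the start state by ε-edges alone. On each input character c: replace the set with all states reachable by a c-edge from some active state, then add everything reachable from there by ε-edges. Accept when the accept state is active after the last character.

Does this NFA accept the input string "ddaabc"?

Answer: REJECT

Trace:
start: ε-closure({0}) = {0,1,2,3,4,6,8,10,11,12}
'd' @ 1: {1,2,3,4,5,6,8,9,10,11,12}  (accept∈set)
'd' @ 2: {1,2,3,4,5,6,8,9,10,11,12}  (accept∈set)
'a' @ 3: {}  — dead — no transitions
rest 'abc' ignored (set empty)
after full input: {}  (accept=1 not in)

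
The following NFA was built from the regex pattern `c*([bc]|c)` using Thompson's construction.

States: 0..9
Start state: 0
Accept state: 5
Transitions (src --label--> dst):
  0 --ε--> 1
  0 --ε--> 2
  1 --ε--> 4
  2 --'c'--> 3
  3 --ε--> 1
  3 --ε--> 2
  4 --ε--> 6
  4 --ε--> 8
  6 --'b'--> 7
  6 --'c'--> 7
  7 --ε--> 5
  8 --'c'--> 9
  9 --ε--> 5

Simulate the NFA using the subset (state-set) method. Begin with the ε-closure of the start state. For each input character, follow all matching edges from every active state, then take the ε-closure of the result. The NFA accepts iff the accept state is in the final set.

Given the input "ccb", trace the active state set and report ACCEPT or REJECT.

Answer: ACCEPT

Derivation:
S₀ = ε-closure({0}) = {0,1,2,4,6,8}
'c' @ 1: {1,2,3,4,5,6,7,8,9}  [accepting]
'c' @ 2: {1,2,3,4,5,6,7,8,9}  [accepting]
'b' @ 3: {5,7}  [accepting]
final: {5,7}; accept 5 in set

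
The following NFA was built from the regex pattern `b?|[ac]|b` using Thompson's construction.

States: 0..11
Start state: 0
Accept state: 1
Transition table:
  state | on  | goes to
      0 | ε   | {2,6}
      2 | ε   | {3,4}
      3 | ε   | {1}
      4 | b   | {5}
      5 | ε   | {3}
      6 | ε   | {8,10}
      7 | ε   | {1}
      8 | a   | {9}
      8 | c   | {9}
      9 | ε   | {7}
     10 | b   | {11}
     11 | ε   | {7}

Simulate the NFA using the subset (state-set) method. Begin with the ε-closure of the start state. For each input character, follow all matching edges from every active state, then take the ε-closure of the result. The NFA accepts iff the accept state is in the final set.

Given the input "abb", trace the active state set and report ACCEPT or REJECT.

Answer: REJECT

Trace:
initial (ε-close {0}): {0,1,2,3,4,6,8,10}
'a' @ 1: {1,7,9}  (accept∈set)
'b' @ 2: {}  — state set empty
rest 'b' ignored (set empty)
final: {}; accept 1 not in set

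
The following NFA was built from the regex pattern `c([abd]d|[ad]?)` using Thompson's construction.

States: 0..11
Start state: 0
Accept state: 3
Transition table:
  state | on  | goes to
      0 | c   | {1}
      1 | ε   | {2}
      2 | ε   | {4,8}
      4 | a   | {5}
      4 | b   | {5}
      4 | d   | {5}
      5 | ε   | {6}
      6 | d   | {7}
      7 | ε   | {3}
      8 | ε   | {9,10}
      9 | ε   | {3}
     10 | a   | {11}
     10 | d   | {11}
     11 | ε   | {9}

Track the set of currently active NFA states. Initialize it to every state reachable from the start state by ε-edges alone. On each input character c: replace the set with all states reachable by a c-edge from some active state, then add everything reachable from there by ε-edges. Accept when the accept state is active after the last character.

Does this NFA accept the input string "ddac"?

start: ε-closure({0}) = {0}
'd' @ 1: {}  — no active states
rest 'dac' ignored (set empty)
final: {}; accept 3 not in set

Answer: REJECT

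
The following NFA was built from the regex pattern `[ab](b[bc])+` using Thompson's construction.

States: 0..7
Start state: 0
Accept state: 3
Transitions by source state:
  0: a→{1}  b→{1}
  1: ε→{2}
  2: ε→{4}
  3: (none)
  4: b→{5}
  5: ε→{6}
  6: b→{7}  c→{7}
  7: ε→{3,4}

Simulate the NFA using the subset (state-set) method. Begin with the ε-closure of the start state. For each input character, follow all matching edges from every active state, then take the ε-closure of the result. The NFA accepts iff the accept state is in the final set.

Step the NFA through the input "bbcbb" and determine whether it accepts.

start: ε-closure({0}) = {0}
'b' @ 1: {1,2,4}
'b' @ 2: {5,6}
'c' @ 3: {3,4,7}  [accepting]
'b' @ 4: {5,6}
'b' @ 5: {3,4,7}  [accepting]
final: {3,4,7}; accept 3 in set

Answer: ACCEPT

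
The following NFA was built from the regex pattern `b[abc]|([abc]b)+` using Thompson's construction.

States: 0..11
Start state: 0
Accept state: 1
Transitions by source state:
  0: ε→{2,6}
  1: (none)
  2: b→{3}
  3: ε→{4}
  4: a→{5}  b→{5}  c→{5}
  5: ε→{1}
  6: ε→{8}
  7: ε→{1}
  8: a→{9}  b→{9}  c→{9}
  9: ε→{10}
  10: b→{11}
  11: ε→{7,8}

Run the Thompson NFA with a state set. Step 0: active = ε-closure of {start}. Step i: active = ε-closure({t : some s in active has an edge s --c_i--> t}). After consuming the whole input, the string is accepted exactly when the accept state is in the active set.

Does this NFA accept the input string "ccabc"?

Answer: REJECT

Derivation:
S₀ = ε-closure({0}) = {0,2,6,8}
'c' @ 1: {9,10}
'c' @ 2: {}  — state set empty
rest 'abc' ignored (set empty)
end set {} — state 1 not in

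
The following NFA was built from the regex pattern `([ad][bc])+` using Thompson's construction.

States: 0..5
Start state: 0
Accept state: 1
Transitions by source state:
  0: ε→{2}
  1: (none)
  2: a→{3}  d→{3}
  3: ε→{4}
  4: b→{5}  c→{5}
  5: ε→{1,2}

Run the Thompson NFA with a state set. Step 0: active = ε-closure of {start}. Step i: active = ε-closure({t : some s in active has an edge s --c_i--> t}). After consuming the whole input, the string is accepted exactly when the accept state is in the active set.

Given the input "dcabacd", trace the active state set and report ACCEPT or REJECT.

Answer: REJECT

Derivation:
start: ε-closure({0}) = {0,2}
'd' @ 1: {3,4}
'c' @ 2: {1,2,5}  (accept∈set)
'a' @ 3: {3,4}
'b' @ 4: {1,2,5}  (accept∈set)
'a' @ 5: {3,4}
'c' @ 6: {1,2,5}  (accept∈set)
'd' @ 7: {3,4}
after full input: {3,4}  (accept=1 not in)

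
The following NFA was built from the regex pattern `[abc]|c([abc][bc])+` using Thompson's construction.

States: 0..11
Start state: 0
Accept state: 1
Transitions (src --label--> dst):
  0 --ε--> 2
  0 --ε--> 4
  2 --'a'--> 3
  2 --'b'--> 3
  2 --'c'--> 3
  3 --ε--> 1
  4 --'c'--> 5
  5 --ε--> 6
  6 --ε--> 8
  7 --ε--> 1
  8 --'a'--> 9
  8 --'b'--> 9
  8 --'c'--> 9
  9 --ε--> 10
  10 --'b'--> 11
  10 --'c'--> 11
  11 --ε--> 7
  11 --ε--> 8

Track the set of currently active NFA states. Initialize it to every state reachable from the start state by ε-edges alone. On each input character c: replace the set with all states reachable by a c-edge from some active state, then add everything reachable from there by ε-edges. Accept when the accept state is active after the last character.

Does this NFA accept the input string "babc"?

Answer: REJECT

Steps:
S₀ = ε-closure({0}) = {0,2,4}
'b' @ 1: {1,3}  ✓accept
'a' @ 2: {}  — no active states
rest 'bc' ignored (set empty)
final: {}; accept 1 not in set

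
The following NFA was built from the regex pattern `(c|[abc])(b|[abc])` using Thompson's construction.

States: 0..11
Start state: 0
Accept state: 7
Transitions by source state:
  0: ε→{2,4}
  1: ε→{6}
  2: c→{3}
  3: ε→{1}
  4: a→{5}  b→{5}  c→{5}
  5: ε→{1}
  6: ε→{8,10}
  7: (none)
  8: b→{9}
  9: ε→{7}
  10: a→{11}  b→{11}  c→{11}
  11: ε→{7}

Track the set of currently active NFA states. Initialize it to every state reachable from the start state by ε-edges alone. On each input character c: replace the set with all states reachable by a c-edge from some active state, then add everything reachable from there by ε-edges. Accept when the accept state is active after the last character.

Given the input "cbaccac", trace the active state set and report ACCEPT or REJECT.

Answer: REJECT

Derivation:
start: ε-closure({0}) = {0,2,4}
'c' @ 1: {1,3,5,6,8,10}
'b' @ 2: {7,9,11}  (accept∈set)
'a' @ 3: {}  — no active states
rest 'ccac' ignored (set empty)
end set {} — state 7 not in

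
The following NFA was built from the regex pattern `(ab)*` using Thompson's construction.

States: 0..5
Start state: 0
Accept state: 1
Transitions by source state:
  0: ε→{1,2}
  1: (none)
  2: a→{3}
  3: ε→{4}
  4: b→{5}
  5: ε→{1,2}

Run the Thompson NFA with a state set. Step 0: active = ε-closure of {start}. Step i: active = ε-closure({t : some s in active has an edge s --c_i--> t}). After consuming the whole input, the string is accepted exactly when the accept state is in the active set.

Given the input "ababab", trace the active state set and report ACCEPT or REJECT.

Answer: ACCEPT

Derivation:
initial (ε-close {0}): {0,1,2}
'a' @ 1: {3,4}
'b' @ 2: {1,2,5}  [accepting]
'a' @ 3: {3,4}
'b' @ 4: {1,2,5}  [accepting]
'a' @ 5: {3,4}
'b' @ 6: {1,2,5}  [accepting]
end set {1,2,5} — state 1 in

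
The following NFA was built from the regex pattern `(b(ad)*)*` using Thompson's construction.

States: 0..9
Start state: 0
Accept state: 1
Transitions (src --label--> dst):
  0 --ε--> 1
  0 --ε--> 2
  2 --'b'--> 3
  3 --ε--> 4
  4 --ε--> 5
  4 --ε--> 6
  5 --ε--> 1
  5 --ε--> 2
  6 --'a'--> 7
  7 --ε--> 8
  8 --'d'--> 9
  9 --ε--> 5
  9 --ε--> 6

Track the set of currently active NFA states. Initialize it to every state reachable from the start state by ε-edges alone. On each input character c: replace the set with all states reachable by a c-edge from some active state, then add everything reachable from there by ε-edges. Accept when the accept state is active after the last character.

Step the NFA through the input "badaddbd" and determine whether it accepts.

start: ε-closure({0}) = {0,1,2}
'b' @ 1: {1,2,3,4,5,6}  ✓accept
'a' @ 2: {7,8}
'd' @ 3: {1,2,5,6,9}  ✓accept
'a' @ 4: {7,8}
'd' @ 5: {1,2,5,6,9}  ✓accept
'd' @ 6: {}  — no active states
rest 'bd' ignored (set empty)
final: {}; accept 1 not in set

Answer: REJECT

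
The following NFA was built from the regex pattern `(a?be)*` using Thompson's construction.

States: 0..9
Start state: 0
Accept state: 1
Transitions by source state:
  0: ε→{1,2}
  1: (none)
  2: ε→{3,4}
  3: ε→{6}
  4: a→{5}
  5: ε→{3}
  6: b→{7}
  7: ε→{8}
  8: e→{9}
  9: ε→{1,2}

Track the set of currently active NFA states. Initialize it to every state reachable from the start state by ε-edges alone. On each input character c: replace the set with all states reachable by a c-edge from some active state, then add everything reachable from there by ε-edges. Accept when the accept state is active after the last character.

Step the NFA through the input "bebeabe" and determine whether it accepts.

initial (ε-close {0}): {0,1,2,3,4,6}
'b' @ 1: {7,8}
'e' @ 2: {1,2,3,4,6,9}  [accepting]
'b' @ 3: {7,8}
'e' @ 4: {1,2,3,4,6,9}  [accepting]
'a' @ 5: {3,5,6}
'b' @ 6: {7,8}
'e' @ 7: {1,2,3,4,6,9}  [accepting]
final: {1,2,3,4,6,9}; accept 1 in set

Answer: ACCEPT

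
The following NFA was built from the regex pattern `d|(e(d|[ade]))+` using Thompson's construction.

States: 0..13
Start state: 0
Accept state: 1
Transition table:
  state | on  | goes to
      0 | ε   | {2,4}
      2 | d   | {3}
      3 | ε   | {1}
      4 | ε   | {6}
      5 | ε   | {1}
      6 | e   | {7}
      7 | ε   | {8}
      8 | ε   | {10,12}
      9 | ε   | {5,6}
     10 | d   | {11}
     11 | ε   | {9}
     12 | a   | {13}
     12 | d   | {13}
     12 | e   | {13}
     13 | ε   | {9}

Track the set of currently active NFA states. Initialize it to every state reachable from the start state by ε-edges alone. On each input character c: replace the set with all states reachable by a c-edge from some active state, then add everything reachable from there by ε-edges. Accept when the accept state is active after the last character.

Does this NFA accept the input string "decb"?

S₀ = ε-closure({0}) = {0,2,4,6}
'd' @ 1: {1,3}  ✓accept
'e' @ 2: {}  — no active states
rest 'cb' ignored (set empty)
after full input: {}  (accept=1 not in)

Answer: REJECT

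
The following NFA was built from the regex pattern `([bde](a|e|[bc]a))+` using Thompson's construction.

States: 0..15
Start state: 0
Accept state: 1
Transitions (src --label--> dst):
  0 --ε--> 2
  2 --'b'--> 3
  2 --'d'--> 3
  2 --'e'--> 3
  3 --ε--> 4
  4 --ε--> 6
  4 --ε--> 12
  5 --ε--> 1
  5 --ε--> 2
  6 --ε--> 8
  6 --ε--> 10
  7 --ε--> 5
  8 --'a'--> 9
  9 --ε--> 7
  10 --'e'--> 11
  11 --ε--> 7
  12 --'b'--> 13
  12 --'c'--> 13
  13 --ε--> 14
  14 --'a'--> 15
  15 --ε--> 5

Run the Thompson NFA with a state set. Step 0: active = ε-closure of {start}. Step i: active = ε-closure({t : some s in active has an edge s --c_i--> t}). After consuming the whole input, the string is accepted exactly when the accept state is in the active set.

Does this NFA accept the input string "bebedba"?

initial (ε-close {0}): {0,2}
'b' @ 1: {3,4,6,8,10,12}
'e' @ 2: {1,2,5,7,11}  [accepting]
'b' @ 3: {3,4,6,8,10,12}
'e' @ 4: {1,2,5,7,11}  [accepting]
'd' @ 5: {3,4,6,8,10,12}
'b' @ 6: {13,14}
'a' @ 7: {1,2,5,15}  [accepting]
final: {1,2,5,15}; accept 1 in set

Answer: ACCEPT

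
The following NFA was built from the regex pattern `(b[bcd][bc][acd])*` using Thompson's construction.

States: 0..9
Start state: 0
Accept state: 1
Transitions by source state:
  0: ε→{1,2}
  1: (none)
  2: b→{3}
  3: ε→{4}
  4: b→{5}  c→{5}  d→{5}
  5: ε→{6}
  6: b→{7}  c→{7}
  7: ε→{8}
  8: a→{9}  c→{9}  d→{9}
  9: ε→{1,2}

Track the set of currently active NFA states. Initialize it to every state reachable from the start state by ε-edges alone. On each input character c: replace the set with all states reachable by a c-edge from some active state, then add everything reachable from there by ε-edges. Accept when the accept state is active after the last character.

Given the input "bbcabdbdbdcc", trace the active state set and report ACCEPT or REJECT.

Answer: ACCEPT

Trace:
start: ε-closure({0}) = {0,1,2}
'b' @ 1: {3,4}
'b' @ 2: {5,6}
'c' @ 3: {7,8}
'a' @ 4: {1,2,9}  ✓accept
'b' @ 5: {3,4}
'd' @ 6: {5,6}
'b' @ 7: {7,8}
'd' @ 8: {1,2,9}  ✓accept
'b' @ 9: {3,4}
'd' @ 10: {5,6}
'c' @ 11: {7,8}
'c' @ 12: {1,2,9}  ✓accept
end set {1,2,9} — state 1 in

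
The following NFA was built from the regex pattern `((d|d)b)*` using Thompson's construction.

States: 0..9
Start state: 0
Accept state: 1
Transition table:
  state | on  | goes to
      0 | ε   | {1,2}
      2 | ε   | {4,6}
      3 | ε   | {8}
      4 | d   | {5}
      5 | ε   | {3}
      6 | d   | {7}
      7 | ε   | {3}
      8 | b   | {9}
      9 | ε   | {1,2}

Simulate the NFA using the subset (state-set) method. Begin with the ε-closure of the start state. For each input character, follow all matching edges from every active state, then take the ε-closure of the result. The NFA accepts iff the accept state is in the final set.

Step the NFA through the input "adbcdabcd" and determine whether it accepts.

S₀ = ε-closure({0}) = {0,1,2,4,6}
'a' @ 1: {}  — dead — no transitions
rest 'dbcdabcd' ignored (set empty)
final: {}; accept 1 not in set

Answer: REJECT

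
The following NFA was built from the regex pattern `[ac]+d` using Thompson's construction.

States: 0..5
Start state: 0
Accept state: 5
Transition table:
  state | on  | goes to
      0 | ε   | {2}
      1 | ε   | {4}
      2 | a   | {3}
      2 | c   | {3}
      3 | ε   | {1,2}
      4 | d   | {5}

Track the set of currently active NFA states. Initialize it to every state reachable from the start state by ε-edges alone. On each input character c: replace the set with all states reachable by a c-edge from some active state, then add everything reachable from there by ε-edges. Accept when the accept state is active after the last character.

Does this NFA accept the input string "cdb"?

Answer: REJECT

Derivation:
S₀ = ε-closure({0}) = {0,2}
'c' @ 1: {1,2,3,4}
'd' @ 2: {5}  [accepting]
'b' @ 3: {}  — no active states
end set {} — state 5 not in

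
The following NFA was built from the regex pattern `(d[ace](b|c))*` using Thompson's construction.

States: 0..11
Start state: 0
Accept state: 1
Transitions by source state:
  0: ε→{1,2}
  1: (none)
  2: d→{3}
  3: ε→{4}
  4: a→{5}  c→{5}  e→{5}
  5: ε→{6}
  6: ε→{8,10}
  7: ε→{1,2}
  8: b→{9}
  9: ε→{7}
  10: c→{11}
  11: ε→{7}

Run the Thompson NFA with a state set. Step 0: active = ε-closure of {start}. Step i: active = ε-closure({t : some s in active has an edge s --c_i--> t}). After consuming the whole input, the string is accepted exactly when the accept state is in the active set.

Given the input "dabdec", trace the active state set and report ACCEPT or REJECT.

Answer: ACCEPT

Steps:
S₀ = ε-closure({0}) = {0,1,2}
'd' @ 1: {3,4}
'a' @ 2: {5,6,8,10}
'b' @ 3: {1,2,7,9}  (accept∈set)
'd' @ 4: {3,4}
'e' @ 5: {5,6,8,10}
'c' @ 6: {1,2,7,11}  (accept∈set)
end set {1,2,7,11} — state 1 in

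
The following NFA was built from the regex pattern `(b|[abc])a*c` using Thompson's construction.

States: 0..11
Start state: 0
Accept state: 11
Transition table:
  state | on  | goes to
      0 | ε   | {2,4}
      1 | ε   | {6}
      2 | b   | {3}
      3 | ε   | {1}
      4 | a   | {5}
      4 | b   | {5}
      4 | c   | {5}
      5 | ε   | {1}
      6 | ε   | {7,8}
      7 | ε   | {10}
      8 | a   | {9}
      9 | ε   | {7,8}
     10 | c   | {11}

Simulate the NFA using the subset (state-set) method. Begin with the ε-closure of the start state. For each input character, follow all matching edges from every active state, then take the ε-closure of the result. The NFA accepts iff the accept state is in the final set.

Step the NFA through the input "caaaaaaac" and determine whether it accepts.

Answer: ACCEPT

Derivation:
initial (ε-close {0}): {0,2,4}
'c' @ 1: {1,5,6,7,8,10}
'a' @ 2: {7,8,9,10}
'a' @ 3: {7,8,9,10}
'a' @ 4: {7,8,9,10}
'a' @ 5: {7,8,9,10}
'a' @ 6: {7,8,9,10}
'a' @ 7: {7,8,9,10}
'a' @ 8: {7,8,9,10}
'c' @ 9: {11}  ✓accept
after full input: {11}  (accept=11 in)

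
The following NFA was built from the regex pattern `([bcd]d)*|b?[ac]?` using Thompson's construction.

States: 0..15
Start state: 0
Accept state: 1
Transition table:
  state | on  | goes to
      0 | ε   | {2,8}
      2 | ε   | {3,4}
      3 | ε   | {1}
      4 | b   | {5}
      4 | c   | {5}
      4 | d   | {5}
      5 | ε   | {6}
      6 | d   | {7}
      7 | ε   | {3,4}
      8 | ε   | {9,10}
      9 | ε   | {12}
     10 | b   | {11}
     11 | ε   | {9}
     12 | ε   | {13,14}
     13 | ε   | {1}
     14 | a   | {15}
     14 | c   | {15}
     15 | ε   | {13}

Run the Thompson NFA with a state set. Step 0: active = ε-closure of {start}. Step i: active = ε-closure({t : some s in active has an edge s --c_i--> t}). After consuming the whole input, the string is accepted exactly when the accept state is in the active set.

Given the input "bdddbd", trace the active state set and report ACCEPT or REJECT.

start: ε-closure({0}) = {0,1,2,3,4,8,9,10,12,13,14}
'b' @ 1: {1,5,6,9,11,12,13,14}  [accepting]
'd' @ 2: {1,3,4,7}  [accepting]
'd' @ 3: {5,6}
'd' @ 4: {1,3,4,7}  [accepting]
'b' @ 5: {5,6}
'd' @ 6: {1,3,4,7}  [accepting]
final: {1,3,4,7}; accept 1 in set

Answer: ACCEPT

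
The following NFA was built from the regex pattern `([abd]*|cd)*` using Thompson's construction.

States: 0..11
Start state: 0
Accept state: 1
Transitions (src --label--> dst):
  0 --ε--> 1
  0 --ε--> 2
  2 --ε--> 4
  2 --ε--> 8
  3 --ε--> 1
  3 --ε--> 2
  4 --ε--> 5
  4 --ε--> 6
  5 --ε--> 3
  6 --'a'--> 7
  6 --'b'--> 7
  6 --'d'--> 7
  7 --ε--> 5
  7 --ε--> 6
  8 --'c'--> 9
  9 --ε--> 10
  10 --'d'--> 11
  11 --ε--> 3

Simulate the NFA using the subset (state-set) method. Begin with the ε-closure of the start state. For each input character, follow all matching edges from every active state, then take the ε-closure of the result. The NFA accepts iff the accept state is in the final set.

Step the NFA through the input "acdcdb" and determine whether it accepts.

S₀ = ε-closure({0}) = {0,1,2,3,4,5,6,8}
'a' @ 1: {1,2,3,4,5,6,7,8}  (accept∈set)
'c' @ 2: {9,10}
'd' @ 3: {1,2,3,4,5,6,8,11}  (accept∈set)
'c' @ 4: {9,10}
'd' @ 5: {1,2,3,4,5,6,8,11}  (accept∈set)
'b' @ 6: {1,2,3,4,5,6,7,8}  (accept∈set)
end set {1,2,3,4,5,6,7,8} — state 1 in

Answer: ACCEPT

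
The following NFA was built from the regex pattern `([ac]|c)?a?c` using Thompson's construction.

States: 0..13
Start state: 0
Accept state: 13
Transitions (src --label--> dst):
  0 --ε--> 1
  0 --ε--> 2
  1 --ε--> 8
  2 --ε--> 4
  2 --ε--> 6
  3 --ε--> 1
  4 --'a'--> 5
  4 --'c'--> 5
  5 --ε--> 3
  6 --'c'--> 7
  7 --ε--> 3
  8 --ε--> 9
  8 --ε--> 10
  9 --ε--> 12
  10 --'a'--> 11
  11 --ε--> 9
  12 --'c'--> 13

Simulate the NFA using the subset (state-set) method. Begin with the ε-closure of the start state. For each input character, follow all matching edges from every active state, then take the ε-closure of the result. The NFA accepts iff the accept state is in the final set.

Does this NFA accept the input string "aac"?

Answer: ACCEPT

Derivation:
start: ε-closure({0}) = {0,1,2,4,6,8,9,10,12}
'a' @ 1: {1,3,5,8,9,10,11,12}
'a' @ 2: {9,11,12}
'c' @ 3: {13}  (accept∈set)
end set {13} — state 13 in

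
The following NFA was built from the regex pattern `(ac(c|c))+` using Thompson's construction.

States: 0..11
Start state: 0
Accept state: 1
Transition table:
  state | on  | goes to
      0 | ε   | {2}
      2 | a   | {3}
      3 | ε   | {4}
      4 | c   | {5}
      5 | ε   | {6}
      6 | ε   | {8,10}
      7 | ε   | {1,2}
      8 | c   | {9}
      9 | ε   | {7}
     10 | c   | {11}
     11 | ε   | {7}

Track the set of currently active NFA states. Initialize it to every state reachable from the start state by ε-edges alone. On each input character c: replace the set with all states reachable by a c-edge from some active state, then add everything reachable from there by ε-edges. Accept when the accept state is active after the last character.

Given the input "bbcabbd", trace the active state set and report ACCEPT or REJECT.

Answer: REJECT

Steps:
start: ε-closure({0}) = {0,2}
'b' @ 1: {}  — no active states
rest 'bcabbd' ignored (set empty)
end set {} — state 1 not in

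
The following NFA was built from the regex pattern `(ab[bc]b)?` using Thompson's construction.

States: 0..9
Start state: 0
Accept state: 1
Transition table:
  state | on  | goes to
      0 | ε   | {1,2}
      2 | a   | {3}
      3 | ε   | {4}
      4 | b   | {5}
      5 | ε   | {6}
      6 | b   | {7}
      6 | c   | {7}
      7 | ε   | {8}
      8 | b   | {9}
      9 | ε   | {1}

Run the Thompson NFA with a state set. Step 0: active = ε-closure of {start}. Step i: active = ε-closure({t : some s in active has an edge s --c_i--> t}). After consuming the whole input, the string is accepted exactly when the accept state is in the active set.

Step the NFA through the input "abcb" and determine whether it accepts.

S₀ = ε-closure({0}) = {0,1,2}
'a' @ 1: {3,4}
'b' @ 2: {5,6}
'c' @ 3: {7,8}
'b' @ 4: {1,9}  (accept∈set)
after full input: {1,9}  (accept=1 in)

Answer: ACCEPT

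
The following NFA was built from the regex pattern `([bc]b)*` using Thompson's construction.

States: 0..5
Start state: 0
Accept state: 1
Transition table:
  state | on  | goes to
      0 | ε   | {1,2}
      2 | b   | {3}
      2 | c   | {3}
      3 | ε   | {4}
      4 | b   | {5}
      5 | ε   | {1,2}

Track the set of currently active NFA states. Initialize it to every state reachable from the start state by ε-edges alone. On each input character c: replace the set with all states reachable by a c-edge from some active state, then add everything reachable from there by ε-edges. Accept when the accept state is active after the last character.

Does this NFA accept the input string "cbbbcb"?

Answer: ACCEPT

Steps:
start: ε-closure({0}) = {0,1,2}
'c' @ 1: {3,4}
'b' @ 2: {1,2,5}  ✓accept
'b' @ 3: {3,4}
'b' @ 4: {1,2,5}  ✓accept
'c' @ 5: {3,4}
'b' @ 6: {1,2,5}  ✓accept
after full input: {1,2,5}  (accept=1 in)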